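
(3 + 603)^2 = 367236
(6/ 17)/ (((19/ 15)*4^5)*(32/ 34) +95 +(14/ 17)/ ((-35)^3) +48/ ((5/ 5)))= 110250/ 426007219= 0.00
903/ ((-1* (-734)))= 903/ 734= 1.23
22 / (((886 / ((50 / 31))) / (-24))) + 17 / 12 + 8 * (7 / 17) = 10504613 / 2801532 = 3.75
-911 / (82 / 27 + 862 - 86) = -24597 / 21034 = -1.17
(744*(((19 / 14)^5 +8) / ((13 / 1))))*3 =1891254789 / 873964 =2164.00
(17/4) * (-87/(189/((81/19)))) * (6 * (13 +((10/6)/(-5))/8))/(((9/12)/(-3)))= 1379907/532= 2593.81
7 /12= 0.58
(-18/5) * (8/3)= -48/5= -9.60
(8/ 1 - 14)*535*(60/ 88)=-24075/ 11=-2188.64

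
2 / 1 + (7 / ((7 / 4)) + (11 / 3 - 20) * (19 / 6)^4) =-6362401 / 3888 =-1636.42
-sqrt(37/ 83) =-sqrt(3071)/ 83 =-0.67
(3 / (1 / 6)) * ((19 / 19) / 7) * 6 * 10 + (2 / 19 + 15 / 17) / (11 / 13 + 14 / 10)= 51075785 / 330106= 154.73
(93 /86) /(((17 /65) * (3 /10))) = 10075 /731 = 13.78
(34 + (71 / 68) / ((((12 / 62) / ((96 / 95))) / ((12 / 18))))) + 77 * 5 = 422.63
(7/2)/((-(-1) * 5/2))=7/5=1.40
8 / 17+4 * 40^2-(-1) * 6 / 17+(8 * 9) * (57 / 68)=109840 / 17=6461.18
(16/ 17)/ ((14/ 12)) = 96/ 119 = 0.81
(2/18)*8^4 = 4096/9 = 455.11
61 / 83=0.73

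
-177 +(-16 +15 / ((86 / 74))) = -180.09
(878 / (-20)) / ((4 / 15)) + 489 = 2595 / 8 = 324.38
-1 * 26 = -26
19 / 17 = 1.12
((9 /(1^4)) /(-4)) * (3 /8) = -27 /32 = -0.84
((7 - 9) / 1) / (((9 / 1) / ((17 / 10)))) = -17 / 45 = -0.38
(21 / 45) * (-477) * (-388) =431844 / 5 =86368.80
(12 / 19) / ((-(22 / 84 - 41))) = 504 / 32509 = 0.02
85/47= 1.81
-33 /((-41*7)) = 0.11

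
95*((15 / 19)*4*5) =1500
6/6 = 1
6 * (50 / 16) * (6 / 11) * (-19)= -4275 / 22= -194.32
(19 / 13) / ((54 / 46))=1.25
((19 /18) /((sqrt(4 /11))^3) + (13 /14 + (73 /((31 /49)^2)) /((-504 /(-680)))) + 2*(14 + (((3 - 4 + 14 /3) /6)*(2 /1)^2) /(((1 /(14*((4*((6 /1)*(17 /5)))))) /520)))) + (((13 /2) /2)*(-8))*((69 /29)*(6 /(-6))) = 209*sqrt(11) /144 + 10199385513271 /3511494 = 2904576.35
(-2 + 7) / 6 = 5 / 6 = 0.83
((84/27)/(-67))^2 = 784/363609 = 0.00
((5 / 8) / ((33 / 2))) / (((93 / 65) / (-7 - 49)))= -4550 / 3069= -1.48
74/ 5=14.80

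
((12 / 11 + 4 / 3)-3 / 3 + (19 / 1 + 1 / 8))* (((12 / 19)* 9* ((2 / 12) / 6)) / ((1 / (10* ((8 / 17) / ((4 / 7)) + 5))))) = 244125 / 1292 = 188.95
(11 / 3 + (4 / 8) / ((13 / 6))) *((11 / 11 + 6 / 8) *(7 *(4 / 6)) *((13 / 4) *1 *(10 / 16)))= 4655 / 72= 64.65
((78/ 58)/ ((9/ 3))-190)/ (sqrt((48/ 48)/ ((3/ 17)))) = -5497 *sqrt(51)/ 493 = -79.63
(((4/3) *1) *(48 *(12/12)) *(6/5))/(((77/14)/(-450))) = -69120/11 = -6283.64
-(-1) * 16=16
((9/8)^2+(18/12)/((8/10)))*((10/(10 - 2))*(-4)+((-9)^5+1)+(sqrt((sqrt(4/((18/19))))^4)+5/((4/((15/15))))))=-142422637/768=-185446.14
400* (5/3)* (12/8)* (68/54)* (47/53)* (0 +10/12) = 3995000/4293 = 930.58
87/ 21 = 29/ 7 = 4.14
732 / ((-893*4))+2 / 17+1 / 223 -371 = -1256249967 / 3385363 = -371.08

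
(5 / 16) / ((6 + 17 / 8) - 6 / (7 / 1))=0.04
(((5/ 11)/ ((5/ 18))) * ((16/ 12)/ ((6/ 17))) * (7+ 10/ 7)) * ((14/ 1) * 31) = 248744/ 11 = 22613.09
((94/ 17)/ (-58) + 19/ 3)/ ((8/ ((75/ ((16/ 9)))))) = 32.90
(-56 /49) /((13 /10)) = -80 /91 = -0.88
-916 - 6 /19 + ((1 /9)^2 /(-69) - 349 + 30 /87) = -3895527962 /3079539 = -1264.97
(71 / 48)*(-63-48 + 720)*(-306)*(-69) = 152158041 / 8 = 19019755.12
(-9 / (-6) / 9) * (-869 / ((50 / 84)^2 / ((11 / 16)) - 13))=1405173 / 121126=11.60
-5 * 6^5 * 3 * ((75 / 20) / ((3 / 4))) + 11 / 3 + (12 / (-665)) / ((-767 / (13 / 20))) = -343225622066 / 588525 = -583196.33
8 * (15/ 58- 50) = -11540/ 29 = -397.93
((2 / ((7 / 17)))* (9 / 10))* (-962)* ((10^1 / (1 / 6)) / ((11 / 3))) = -5298696 / 77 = -68814.23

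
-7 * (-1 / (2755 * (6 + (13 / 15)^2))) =45 / 119567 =0.00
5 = 5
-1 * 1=-1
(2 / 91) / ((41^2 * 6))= 1 / 458913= 0.00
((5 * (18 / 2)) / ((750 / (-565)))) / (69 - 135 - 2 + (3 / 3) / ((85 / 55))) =5763 / 11450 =0.50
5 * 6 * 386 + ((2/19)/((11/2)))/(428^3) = 47437977111361/4096543792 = 11580.00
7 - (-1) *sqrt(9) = 10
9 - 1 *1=8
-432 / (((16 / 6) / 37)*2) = -2997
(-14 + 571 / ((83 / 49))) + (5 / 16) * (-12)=106023 / 332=319.35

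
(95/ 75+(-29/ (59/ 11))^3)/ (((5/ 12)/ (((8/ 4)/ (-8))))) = 483024184/ 5134475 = 94.07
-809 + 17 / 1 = -792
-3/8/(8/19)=-57/64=-0.89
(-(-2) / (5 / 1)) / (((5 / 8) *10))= 8 / 125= 0.06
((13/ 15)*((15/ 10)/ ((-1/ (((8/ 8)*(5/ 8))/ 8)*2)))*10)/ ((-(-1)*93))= -65/ 11904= -0.01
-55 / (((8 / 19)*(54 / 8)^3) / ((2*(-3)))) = 16720 / 6561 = 2.55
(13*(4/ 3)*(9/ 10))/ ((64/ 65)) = 507/ 32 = 15.84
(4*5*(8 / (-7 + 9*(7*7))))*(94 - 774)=-54400 / 217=-250.69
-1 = -1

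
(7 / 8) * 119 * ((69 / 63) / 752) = 2737 / 18048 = 0.15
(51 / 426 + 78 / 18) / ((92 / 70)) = 66395 / 19596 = 3.39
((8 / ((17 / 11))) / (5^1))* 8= 704 / 85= 8.28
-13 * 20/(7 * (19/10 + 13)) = -2600/1043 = -2.49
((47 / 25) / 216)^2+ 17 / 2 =247862209 / 29160000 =8.50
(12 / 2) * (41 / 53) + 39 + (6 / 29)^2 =1947141 / 44573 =43.68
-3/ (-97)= 3/ 97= 0.03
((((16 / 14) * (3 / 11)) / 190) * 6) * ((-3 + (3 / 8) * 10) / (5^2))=0.00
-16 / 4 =-4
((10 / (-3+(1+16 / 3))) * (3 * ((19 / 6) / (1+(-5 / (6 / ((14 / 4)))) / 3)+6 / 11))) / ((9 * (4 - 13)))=-140 / 11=-12.73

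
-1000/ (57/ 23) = -23000/ 57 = -403.51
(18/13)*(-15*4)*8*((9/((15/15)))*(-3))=233280/13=17944.62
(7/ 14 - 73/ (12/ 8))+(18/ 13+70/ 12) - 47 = -3430/ 39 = -87.95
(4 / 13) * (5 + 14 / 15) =356 / 195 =1.83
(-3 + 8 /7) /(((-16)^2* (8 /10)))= -65 /7168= -0.01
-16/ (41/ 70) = -1120/ 41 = -27.32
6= 6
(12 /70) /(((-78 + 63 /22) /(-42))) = 264 /2755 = 0.10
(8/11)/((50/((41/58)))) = 82/7975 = 0.01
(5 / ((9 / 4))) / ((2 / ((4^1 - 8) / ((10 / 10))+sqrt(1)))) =-10 / 3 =-3.33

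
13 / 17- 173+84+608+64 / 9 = 80612 / 153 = 526.88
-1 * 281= -281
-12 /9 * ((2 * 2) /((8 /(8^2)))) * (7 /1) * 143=-42709.33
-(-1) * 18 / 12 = 3 / 2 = 1.50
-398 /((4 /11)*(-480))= 2189 /960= 2.28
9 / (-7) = -9 / 7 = -1.29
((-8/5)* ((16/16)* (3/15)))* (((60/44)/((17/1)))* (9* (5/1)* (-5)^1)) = 1080/187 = 5.78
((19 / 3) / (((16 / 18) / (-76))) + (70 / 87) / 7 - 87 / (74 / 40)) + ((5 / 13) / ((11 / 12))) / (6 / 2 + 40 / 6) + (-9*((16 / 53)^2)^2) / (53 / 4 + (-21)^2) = -7765958815385496811 / 13199133319361418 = -588.37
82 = 82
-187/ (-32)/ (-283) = -187/ 9056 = -0.02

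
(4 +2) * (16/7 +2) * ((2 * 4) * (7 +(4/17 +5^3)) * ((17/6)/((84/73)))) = 3282080/49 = 66981.22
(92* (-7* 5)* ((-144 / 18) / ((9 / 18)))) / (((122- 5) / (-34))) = -1751680 / 117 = -14971.62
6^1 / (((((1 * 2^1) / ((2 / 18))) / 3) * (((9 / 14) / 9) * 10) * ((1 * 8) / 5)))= 7 / 8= 0.88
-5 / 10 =-1 / 2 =-0.50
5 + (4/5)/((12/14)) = 89/15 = 5.93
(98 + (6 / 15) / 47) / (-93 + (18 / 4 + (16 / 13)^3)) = -101202608 / 89459095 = -1.13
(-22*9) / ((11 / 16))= -288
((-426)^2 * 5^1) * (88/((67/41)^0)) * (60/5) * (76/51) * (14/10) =33983921664/17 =1999054215.53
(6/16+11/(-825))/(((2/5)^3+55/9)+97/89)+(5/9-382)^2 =68582895325391/471360384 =145499.91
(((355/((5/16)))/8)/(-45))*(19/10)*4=-5396/225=-23.98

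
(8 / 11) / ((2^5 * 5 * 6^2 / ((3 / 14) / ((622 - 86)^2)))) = 1 / 10618460160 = 0.00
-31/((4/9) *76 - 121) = 279/785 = 0.36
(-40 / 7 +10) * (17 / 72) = 85 / 84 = 1.01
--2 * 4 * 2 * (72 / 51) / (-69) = -128 / 391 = -0.33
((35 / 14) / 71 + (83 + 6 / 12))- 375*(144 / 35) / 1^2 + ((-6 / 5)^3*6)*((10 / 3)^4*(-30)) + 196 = 18456929 / 497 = 37136.68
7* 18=126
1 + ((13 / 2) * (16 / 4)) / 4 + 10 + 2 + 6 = 51 / 2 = 25.50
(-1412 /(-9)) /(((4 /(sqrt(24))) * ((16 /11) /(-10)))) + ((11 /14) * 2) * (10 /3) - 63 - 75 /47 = -19415 * sqrt(6) /36 - 58586 /987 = -1380.38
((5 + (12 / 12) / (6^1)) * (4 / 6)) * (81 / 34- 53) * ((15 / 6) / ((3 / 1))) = -266755 / 1836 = -145.29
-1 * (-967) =967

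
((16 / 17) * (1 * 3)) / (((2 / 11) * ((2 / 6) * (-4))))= -198 / 17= -11.65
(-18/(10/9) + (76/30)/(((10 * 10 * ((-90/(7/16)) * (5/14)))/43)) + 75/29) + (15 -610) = -47655620957/78300000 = -608.63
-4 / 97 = -0.04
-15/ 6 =-5/ 2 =-2.50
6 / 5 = 1.20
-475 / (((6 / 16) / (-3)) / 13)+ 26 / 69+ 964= 3475142 / 69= 50364.38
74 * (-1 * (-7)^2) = -3626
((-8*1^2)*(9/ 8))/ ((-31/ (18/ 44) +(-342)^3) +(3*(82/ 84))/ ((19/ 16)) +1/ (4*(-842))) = 36283464/ 161266940721917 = 0.00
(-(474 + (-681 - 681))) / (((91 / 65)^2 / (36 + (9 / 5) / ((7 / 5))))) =5794200 / 343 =16892.71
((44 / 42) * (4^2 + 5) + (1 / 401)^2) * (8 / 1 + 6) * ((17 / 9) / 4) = 420977137 / 2894418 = 145.44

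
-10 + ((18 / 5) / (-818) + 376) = 748461 / 2045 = 366.00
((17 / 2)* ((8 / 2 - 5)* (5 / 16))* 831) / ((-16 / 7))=494445 / 512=965.71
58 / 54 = 29 / 27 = 1.07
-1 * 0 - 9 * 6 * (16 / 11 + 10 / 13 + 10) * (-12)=1132704 / 143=7921.01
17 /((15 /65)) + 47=362 /3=120.67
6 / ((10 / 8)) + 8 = 64 / 5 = 12.80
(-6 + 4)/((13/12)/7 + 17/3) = -56/163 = -0.34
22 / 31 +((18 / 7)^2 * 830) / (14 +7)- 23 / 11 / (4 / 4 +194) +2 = 6022168981 / 22807785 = 264.04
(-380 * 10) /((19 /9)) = -1800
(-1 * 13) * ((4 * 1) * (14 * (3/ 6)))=-364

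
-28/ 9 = -3.11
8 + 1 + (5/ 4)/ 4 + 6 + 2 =17.31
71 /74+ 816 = 816.96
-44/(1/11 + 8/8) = -121/3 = -40.33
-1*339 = -339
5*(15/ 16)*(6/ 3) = 75/ 8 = 9.38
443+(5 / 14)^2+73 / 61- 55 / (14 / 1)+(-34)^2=19086507 / 11956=1596.40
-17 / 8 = -2.12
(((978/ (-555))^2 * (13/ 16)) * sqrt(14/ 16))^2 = 835093613263/ 149932880000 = 5.57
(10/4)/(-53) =-0.05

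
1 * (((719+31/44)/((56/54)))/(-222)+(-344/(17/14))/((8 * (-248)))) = -143336189/48045536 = -2.98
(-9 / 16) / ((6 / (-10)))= 15 / 16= 0.94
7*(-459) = -3213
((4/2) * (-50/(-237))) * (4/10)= 40/237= 0.17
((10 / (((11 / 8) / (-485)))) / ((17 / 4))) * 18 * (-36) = 537805.35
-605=-605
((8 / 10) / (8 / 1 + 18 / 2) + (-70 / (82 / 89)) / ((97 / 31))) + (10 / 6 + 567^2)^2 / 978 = 157225747941361723 / 1487736045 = 105681211.71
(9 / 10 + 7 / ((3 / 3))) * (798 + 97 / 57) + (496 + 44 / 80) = 7768181 / 1140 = 6814.19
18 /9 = 2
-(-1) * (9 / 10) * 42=189 / 5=37.80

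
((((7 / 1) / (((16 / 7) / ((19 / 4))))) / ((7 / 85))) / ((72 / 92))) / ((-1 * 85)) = -3059 / 1152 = -2.66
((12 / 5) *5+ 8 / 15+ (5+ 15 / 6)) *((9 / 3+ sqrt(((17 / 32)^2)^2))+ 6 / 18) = 6675307 / 92160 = 72.43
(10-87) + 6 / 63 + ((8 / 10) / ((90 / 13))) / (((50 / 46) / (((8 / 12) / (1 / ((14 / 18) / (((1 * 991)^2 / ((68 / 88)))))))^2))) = -257621031807190866600179 / 3349871001827250429375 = -76.90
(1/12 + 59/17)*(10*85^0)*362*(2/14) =656125/357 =1837.89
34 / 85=2 / 5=0.40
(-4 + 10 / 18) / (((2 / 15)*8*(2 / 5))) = -775 / 96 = -8.07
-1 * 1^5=-1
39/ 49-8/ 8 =-10/ 49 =-0.20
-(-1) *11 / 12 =11 / 12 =0.92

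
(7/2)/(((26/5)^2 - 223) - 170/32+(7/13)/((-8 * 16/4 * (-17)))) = -618800/35584803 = -0.02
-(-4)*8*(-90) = -2880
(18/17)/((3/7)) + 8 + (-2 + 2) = 178/17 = 10.47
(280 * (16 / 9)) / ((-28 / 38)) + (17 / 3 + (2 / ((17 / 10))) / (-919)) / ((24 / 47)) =-249140921 / 374952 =-664.46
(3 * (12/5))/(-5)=-36/25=-1.44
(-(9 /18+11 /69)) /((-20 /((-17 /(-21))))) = 221 /8280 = 0.03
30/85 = 6/17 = 0.35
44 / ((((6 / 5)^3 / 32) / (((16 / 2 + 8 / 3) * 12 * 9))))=2816000 / 3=938666.67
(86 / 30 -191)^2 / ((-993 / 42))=-111491576 / 74475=-1497.03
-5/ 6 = -0.83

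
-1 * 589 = -589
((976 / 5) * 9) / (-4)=-439.20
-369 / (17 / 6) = -2214 / 17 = -130.24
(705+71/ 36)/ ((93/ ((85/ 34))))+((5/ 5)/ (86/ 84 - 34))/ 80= 14213279/ 747900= 19.00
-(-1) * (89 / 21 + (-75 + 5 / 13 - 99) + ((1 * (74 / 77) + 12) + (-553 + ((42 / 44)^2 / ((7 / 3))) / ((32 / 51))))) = -2996939369 / 4228224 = -708.79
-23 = -23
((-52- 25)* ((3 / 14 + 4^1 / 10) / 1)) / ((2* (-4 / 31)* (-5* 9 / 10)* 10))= -14663 / 3600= -4.07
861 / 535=1.61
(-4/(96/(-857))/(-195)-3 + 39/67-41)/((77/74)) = -72263849/1724580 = -41.90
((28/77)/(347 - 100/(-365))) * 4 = 1168/278861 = 0.00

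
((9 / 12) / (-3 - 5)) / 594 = -1 / 6336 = -0.00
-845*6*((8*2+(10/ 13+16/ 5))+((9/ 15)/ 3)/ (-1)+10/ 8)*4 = -426270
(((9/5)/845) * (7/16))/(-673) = -63/45494800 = -0.00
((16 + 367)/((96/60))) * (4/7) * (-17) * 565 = -18393575/14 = -1313826.79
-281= -281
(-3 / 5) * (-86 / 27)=86 / 45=1.91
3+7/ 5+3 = 37/ 5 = 7.40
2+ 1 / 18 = 37 / 18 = 2.06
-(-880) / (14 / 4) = 1760 / 7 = 251.43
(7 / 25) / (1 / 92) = 25.76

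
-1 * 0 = 0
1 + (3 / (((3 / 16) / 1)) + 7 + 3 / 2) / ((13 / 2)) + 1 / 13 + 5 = 128 / 13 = 9.85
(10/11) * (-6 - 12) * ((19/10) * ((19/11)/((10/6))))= -32.22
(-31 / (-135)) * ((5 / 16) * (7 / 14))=31 / 864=0.04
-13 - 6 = -19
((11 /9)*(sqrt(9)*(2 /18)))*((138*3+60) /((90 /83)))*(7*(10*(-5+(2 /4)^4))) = -39886231 /648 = -61552.83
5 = 5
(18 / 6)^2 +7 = 16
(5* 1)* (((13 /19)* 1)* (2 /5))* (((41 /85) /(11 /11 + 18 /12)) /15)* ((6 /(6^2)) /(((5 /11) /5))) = 11726 /363375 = 0.03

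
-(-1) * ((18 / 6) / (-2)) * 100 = -150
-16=-16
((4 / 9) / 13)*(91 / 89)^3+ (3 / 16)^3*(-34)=-2437361275 / 12993988608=-0.19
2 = 2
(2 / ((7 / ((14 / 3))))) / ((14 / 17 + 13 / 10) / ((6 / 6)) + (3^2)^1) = 0.12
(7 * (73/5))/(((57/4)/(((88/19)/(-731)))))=-179872/3958365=-0.05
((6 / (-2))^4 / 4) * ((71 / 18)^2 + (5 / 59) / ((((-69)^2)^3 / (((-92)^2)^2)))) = 1416016979 / 4494384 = 315.06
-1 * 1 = -1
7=7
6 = 6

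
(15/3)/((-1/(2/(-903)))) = 10/903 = 0.01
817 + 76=893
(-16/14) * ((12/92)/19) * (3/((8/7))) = -9/437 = -0.02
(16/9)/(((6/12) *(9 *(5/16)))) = 512/405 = 1.26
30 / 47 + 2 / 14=257 / 329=0.78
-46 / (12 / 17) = -391 / 6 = -65.17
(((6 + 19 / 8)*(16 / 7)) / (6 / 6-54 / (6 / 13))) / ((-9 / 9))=67 / 406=0.17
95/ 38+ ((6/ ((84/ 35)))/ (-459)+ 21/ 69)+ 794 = 8411806/ 10557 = 796.80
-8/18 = -4/9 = -0.44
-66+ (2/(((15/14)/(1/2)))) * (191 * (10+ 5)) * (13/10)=17051/5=3410.20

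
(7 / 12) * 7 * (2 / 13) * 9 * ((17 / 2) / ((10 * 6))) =833 / 1040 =0.80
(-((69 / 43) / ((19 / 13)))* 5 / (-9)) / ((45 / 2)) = 598 / 22059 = 0.03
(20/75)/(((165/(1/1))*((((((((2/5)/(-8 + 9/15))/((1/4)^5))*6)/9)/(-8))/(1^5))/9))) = 111/35200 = 0.00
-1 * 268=-268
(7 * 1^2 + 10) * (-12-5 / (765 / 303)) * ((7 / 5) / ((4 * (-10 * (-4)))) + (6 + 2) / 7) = -4598137 / 16800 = -273.70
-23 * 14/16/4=-161/32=-5.03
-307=-307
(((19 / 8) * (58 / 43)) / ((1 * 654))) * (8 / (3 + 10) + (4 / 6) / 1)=13775 / 2193516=0.01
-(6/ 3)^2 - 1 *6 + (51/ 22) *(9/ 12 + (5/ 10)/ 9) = -2147/ 264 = -8.13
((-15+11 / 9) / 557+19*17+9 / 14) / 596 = 22712167 / 41828472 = 0.54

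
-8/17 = -0.47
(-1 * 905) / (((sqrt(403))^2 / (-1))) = 905 / 403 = 2.25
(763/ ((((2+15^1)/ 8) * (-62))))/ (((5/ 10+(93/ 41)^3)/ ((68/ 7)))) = -240396448/ 52006685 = -4.62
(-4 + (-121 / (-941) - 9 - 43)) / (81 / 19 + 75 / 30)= -1997850 / 241837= -8.26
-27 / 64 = -0.42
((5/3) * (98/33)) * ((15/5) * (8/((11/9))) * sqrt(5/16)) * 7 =20580 * sqrt(5)/121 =380.32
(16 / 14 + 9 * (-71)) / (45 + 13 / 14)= -8930 / 643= -13.89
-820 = -820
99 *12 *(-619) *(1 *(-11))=8089092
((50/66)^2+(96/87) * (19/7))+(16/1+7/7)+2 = 4989260/221067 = 22.57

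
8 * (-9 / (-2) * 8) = 288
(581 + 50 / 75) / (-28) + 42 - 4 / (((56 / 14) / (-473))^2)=-2348263 / 42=-55911.02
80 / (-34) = -40 / 17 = -2.35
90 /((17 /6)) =540 /17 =31.76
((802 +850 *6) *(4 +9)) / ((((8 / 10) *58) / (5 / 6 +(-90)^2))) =9323168075 / 696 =13395356.43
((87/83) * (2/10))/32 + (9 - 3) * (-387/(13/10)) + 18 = -305252949/172640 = -1768.15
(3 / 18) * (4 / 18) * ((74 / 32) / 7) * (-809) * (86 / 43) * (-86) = 1287119 / 756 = 1702.54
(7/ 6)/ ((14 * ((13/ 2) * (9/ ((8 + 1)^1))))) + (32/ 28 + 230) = 126211/ 546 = 231.16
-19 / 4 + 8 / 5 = -63 / 20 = -3.15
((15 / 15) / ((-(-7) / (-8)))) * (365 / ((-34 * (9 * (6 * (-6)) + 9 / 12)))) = -5840 / 153867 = -0.04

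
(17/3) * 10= 170/3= 56.67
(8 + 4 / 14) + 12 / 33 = 8.65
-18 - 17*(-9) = 135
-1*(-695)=695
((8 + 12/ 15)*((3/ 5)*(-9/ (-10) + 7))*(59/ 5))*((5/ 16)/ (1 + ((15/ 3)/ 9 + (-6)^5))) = -1384317/ 69970000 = -0.02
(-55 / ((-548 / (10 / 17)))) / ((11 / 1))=25 / 4658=0.01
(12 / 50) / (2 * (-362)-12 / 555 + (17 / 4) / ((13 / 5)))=-11544 / 34746815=-0.00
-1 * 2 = -2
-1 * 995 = -995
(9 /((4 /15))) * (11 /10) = 297 /8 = 37.12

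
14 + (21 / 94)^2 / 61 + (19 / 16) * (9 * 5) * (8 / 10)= 7647116 / 134749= 56.75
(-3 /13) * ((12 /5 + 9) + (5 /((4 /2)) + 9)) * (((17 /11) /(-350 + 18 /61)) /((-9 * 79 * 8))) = -237473 /57837024960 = -0.00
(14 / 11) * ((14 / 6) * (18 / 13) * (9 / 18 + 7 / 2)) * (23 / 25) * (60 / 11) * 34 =22071168 / 7865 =2806.25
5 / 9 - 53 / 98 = 13 / 882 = 0.01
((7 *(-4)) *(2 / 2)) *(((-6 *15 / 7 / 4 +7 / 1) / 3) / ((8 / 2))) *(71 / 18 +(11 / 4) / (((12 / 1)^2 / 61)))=-5777 / 128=-45.13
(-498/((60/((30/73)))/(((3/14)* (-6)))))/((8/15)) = 33615/4088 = 8.22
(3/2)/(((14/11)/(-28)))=-33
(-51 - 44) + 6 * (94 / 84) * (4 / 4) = -618 / 7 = -88.29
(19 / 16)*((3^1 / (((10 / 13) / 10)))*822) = 38068.88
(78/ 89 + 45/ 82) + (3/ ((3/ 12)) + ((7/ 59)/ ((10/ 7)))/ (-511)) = 1054954576/ 78581215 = 13.43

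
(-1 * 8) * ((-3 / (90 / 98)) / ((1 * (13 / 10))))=784 / 39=20.10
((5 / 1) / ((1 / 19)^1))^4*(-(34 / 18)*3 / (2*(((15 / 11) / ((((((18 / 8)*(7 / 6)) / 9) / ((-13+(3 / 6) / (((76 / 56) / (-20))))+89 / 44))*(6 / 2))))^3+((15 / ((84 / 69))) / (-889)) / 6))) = 83762579727588063494500 / 8482658399673042831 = 9874.57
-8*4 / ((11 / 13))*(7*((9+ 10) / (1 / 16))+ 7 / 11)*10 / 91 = -1070400 / 121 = -8846.28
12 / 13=0.92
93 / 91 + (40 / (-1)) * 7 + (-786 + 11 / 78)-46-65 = -642007 / 546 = -1175.84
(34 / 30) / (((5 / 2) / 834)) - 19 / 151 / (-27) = 38536279 / 101925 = 378.08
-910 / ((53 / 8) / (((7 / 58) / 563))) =-25480 / 865331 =-0.03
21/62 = 0.34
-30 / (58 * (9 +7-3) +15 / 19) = -570 / 14341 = -0.04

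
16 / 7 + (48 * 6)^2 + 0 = 580624 / 7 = 82946.29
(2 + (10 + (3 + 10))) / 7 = 25 / 7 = 3.57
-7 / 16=-0.44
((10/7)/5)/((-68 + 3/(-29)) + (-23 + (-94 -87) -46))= -58/64575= -0.00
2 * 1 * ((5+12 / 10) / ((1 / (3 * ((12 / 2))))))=1116 / 5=223.20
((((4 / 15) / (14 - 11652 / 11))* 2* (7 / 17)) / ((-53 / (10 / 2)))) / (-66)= -14 / 46618641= -0.00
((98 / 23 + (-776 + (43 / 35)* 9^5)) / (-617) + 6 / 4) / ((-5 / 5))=114066367 / 993370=114.83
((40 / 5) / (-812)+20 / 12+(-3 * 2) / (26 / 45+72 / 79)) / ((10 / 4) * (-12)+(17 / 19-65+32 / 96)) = 72659078 / 2872087645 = 0.03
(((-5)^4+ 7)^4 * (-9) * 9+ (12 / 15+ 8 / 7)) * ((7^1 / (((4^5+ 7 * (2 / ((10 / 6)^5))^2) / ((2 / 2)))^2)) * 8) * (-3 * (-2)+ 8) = -60387840425381546020507812500 / 6252066885852435649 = -9658860266.20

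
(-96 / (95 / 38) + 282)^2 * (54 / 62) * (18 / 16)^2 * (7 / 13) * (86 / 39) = 81382046949 / 1047800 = 77669.45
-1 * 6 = -6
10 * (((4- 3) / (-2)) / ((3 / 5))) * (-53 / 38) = 1325 / 114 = 11.62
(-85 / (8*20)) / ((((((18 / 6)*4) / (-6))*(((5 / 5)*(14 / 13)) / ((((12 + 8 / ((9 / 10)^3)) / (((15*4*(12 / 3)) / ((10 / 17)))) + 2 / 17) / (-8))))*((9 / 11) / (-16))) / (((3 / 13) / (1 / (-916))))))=-32583265 / 1469664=-22.17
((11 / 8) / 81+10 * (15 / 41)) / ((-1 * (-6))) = 0.61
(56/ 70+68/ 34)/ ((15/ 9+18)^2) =126/ 17405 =0.01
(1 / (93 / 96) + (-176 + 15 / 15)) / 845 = -5393 / 26195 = -0.21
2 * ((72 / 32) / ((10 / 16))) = 7.20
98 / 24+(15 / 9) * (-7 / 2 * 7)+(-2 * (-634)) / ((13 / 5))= 450.94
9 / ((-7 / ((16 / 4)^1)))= -5.14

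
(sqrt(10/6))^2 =5/3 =1.67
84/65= 1.29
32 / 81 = 0.40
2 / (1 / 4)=8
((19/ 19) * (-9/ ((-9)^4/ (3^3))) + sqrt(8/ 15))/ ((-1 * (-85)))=-1/ 2295 + 2 * sqrt(30)/ 1275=0.01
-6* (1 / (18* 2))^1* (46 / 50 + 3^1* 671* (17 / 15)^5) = -476478461 / 759375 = -627.46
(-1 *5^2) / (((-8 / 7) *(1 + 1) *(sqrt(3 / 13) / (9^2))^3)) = 134336475 *sqrt(39) / 16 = 52433188.59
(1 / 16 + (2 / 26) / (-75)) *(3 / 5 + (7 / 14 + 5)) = 58499 / 156000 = 0.37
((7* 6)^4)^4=93753749683698750476845056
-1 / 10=-0.10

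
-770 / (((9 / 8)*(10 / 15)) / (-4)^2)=-49280 / 3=-16426.67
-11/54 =-0.20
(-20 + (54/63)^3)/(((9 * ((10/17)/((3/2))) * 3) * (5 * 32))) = -28237/2469600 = -0.01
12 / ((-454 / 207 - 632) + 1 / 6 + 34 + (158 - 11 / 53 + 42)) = -263304 / 8781937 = -0.03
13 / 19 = 0.68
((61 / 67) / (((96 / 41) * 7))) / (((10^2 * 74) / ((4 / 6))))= 2501 / 499766400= 0.00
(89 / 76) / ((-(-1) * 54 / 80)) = 890 / 513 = 1.73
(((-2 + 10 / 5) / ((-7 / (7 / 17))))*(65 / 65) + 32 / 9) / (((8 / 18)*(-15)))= -8 / 15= -0.53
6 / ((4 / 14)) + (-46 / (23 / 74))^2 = 21925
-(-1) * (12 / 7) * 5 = 8.57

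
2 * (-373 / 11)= -746 / 11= -67.82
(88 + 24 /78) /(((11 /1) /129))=148092 /143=1035.61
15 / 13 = 1.15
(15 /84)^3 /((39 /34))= 2125 /428064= 0.00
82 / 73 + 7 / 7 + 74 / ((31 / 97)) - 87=331918 / 2263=146.67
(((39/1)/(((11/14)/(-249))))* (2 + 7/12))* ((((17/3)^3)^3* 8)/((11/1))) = -111066084666548284/793881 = -139902686506.60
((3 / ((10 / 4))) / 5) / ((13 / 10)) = 12 / 65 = 0.18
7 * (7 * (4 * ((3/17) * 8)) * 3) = 14112/17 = 830.12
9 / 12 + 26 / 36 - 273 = -9775 / 36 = -271.53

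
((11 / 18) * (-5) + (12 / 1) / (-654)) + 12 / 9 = -3415 / 1962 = -1.74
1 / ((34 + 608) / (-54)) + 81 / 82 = 7929 / 8774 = 0.90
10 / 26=5 / 13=0.38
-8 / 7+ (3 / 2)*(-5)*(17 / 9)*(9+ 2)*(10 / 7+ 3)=-29033 / 42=-691.26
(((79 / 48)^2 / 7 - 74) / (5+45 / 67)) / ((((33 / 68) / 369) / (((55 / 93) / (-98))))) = 55442500469 / 930940416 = 59.56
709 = 709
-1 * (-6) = 6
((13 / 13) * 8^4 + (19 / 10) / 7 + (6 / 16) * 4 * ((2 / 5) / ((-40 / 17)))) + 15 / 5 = 5738623 / 1400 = 4099.02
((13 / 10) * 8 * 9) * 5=468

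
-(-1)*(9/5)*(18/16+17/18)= 149/40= 3.72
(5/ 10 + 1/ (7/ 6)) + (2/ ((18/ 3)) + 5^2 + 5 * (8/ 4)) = 1541/ 42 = 36.69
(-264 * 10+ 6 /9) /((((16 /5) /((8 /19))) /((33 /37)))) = -5885 /19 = -309.74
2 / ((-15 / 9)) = -6 / 5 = -1.20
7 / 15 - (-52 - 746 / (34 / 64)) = 371459 / 255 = 1456.70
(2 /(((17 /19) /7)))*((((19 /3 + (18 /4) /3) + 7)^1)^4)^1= 8344718053 /11016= 757508.90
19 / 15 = 1.27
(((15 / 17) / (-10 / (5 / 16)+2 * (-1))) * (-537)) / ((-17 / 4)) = -16110 / 4913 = -3.28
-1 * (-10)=10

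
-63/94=-0.67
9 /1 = 9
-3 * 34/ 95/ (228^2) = -17/ 823080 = -0.00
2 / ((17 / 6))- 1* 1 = -5 / 17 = -0.29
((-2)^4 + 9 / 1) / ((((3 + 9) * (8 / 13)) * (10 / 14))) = 455 / 96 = 4.74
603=603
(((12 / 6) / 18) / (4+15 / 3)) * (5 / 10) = 1 / 162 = 0.01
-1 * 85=-85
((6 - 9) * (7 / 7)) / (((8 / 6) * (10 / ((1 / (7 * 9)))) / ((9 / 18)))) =-1 / 560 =-0.00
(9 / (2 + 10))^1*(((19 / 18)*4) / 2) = 19 / 12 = 1.58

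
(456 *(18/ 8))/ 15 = 342/ 5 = 68.40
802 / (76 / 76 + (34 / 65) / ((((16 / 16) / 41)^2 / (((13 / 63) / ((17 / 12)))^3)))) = 10732480290 / 49745537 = 215.75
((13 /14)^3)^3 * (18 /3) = 31813498119 /10330523392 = 3.08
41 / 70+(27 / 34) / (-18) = 1289 / 2380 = 0.54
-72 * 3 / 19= -216 / 19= -11.37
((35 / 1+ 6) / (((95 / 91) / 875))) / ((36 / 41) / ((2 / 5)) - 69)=-514.40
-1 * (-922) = 922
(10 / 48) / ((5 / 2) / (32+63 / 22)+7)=3835 / 130176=0.03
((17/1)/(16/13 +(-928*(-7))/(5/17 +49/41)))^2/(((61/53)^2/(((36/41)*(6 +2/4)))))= 4323713054100453/66106304443667948032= 0.00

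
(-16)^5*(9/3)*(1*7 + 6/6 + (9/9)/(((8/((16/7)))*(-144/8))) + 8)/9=-1055916032/189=-5586857.31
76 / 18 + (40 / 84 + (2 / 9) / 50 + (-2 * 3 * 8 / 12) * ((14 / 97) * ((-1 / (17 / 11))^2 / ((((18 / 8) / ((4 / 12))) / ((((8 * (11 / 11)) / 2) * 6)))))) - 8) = -183520969 / 44151975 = -4.16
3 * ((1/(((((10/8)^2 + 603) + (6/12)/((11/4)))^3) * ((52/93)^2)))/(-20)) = -2210269248/1018849654304129375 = -0.00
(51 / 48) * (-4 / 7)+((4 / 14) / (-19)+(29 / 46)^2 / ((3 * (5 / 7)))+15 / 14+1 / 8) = 6414227 / 8442840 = 0.76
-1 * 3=-3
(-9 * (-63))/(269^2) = 567/72361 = 0.01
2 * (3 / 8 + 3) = 27 / 4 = 6.75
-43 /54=-0.80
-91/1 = -91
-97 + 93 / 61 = -5824 / 61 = -95.48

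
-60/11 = -5.45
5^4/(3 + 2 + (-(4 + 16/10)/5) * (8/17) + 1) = 265625/2326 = 114.20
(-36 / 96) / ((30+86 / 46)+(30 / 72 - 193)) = 207 / 88714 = 0.00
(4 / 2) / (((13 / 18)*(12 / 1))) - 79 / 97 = -0.58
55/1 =55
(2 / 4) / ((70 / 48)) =12 / 35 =0.34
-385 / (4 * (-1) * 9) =385 / 36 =10.69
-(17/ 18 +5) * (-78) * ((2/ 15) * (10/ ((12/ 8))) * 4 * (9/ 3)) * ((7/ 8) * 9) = 38948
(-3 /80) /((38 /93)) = -279 /3040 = -0.09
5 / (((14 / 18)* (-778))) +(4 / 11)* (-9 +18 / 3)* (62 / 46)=-2037297 / 1377838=-1.48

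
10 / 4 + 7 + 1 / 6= 29 / 3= 9.67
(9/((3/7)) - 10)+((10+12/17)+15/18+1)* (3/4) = 2775/136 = 20.40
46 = 46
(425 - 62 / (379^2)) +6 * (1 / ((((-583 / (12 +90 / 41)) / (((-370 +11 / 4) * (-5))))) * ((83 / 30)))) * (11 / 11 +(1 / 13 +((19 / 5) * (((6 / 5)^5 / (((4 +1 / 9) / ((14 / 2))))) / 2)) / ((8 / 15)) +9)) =-2656568907325825527 / 1318015934679125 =-2015.58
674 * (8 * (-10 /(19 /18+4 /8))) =-242640 /7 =-34662.86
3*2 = 6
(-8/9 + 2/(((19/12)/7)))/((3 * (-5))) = -272/513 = -0.53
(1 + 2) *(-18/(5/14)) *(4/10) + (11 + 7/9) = -10958/225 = -48.70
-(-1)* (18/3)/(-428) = -3/214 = -0.01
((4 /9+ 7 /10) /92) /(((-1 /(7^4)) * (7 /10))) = -35329 /828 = -42.67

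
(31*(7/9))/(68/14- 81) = -1519/4797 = -0.32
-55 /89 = -0.62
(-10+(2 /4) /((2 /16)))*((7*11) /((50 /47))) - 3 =-10932 /25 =-437.28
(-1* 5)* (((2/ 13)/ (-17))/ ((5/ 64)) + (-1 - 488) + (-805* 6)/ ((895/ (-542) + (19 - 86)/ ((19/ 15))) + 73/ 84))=10239301090969/ 5130769813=1995.67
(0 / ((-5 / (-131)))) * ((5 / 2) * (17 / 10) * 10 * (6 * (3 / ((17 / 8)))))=0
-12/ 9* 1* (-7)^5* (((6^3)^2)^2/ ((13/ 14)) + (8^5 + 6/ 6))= 52533301520790.46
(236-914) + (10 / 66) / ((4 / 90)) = -14841 / 22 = -674.59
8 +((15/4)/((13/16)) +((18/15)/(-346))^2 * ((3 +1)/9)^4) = 12.62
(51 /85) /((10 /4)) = 0.24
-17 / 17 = -1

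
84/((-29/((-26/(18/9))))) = 1092/29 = 37.66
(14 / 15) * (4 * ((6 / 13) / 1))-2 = -18 / 65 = -0.28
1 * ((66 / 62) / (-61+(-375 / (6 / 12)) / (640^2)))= -270336 / 15491537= -0.02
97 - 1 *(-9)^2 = 16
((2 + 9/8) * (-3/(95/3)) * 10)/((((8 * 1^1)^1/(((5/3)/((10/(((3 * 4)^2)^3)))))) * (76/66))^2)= -59262899097600/6859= -8640166073.42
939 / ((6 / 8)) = 1252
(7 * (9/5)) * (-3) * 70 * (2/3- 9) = 22050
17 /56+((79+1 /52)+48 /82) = 2385099 /29848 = 79.91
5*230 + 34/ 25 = 28784/ 25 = 1151.36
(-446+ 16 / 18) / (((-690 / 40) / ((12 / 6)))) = 32048 / 621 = 51.61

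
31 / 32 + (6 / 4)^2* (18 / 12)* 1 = 139 / 32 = 4.34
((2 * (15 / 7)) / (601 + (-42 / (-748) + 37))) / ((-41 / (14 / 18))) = -3740 / 29351859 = -0.00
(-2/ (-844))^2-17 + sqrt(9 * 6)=-9.65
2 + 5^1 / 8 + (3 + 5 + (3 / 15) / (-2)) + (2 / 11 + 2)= 5591 / 440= 12.71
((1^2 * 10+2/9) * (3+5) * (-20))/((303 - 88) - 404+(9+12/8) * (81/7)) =5888/243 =24.23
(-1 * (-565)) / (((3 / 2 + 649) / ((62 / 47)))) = 70060 / 61147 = 1.15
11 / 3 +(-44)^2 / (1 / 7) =13555.67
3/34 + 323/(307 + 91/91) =5953/5236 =1.14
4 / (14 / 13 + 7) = 52 / 105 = 0.50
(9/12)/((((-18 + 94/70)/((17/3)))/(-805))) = 478975/2332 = 205.39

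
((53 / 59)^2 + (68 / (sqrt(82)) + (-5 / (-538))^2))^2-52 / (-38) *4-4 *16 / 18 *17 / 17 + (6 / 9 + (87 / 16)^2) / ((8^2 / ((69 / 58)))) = 13823298757 *sqrt(82) / 10327434281 + 25160551205454112716079030559 / 422712476678918524699901952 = 71.64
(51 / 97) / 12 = 17 / 388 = 0.04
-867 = -867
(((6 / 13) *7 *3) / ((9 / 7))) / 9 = 98 / 117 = 0.84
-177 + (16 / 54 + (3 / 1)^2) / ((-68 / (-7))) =-323215 / 1836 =-176.04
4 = 4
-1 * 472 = -472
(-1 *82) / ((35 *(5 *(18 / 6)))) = -82 / 525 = -0.16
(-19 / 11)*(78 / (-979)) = 1482 / 10769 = 0.14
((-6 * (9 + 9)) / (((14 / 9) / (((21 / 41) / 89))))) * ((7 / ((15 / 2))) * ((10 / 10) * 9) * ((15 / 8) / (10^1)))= -45927 / 72980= -0.63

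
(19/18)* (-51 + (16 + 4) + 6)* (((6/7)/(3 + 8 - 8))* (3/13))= -475/273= -1.74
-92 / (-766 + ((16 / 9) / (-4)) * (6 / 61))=8418 / 70093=0.12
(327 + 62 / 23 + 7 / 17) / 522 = 0.63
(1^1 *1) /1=1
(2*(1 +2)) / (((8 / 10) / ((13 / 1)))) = 195 / 2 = 97.50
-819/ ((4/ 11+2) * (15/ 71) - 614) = 639639/ 479144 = 1.33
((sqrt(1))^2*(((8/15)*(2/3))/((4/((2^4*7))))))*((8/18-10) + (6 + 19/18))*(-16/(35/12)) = 136.53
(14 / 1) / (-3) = -14 / 3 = -4.67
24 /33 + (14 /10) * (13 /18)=1.74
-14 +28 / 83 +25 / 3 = -1327 / 249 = -5.33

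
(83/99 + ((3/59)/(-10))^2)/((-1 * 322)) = -28893191/11096731800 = -0.00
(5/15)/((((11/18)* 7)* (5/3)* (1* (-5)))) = -0.01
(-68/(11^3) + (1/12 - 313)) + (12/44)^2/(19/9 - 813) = -18240338275/58281828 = -312.97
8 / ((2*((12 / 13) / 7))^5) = 6240321451 / 995328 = 6269.61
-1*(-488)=488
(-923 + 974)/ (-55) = -51/ 55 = -0.93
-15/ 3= -5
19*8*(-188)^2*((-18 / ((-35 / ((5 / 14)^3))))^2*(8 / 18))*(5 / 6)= 6295650000 / 5764801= 1092.08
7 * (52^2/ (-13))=-1456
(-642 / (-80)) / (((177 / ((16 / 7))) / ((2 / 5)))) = 428 / 10325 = 0.04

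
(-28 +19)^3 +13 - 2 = -718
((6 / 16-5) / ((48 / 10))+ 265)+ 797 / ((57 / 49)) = 1154199 / 1216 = 949.18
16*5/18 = 40/9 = 4.44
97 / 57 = 1.70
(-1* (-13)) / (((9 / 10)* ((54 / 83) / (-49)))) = -264355 / 243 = -1087.88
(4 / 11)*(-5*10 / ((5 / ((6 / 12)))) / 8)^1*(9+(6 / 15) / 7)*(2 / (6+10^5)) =-317 / 7700462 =-0.00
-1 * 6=-6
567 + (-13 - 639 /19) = 9887 /19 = 520.37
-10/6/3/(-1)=5/9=0.56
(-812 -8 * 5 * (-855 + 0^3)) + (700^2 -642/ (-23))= 12038566/ 23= 523415.91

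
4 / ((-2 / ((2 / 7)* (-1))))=4 / 7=0.57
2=2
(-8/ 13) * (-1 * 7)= 4.31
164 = 164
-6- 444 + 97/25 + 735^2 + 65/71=958109137/1775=539779.80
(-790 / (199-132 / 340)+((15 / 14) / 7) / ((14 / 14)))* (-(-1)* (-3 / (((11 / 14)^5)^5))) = 4358089752514766409656658076631040 / 914557528681412497755089148691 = 4765.24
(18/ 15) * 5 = 6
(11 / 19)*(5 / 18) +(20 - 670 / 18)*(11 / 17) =-7095 / 646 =-10.98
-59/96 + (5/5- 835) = -80123/96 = -834.61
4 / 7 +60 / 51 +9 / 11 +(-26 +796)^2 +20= 776135639 / 1309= 592922.57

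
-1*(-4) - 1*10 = -6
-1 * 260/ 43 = -260/ 43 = -6.05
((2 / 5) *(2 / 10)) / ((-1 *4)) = -1 / 50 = -0.02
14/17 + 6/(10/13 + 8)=487/323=1.51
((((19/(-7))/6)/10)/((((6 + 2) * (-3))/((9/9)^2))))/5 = 19/50400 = 0.00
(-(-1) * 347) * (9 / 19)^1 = 3123 / 19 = 164.37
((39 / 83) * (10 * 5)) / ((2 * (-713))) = -975 / 59179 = -0.02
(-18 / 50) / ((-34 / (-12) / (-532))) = 28728 / 425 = 67.60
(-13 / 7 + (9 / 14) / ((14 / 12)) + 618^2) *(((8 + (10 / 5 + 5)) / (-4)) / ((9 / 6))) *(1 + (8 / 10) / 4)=-56142636 / 49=-1145768.08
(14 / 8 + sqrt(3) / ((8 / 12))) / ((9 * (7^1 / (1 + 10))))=11 / 36 + 11 * sqrt(3) / 42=0.76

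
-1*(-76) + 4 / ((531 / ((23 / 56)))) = 565007 / 7434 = 76.00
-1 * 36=-36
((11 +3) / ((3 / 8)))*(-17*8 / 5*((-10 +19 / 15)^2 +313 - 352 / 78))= -17142366976 / 43875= -390709.22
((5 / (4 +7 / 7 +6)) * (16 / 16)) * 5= 25 / 11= 2.27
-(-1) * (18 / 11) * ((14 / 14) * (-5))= -90 / 11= -8.18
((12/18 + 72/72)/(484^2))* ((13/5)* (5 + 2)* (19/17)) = 1729/11947056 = 0.00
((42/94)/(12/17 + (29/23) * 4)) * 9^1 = 73899/105656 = 0.70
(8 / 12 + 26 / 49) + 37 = 5615 / 147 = 38.20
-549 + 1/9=-4940/9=-548.89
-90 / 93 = -30 / 31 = -0.97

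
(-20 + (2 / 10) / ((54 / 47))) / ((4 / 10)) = -5353 / 108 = -49.56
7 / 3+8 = 31 / 3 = 10.33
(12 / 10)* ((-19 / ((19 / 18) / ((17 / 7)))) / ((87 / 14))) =-1224 / 145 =-8.44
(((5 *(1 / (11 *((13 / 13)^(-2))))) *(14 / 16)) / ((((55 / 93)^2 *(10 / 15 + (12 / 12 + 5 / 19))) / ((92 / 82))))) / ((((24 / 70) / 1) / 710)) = 13149273627 / 9604496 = 1369.07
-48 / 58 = -24 / 29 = -0.83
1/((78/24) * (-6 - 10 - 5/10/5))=-40/2093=-0.02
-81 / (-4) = 81 / 4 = 20.25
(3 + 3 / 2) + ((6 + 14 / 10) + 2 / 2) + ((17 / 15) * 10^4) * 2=680387 / 30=22679.57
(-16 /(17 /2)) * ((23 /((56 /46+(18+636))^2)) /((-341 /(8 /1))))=778688 /329131776325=0.00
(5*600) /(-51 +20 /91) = -273000 /4621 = -59.08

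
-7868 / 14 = -562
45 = 45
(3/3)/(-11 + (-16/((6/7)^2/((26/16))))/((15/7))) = -270/7429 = -0.04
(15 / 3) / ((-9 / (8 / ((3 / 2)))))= -80 / 27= -2.96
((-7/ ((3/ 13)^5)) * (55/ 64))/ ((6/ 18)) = -142947805/ 5184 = -27574.81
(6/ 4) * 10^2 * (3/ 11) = 450/ 11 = 40.91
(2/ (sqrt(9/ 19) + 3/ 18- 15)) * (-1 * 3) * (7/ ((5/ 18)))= 81648 * sqrt(19)/ 750875 + 7670376/ 750875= 10.69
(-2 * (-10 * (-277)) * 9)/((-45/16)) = 17728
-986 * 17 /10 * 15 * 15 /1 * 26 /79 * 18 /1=-176503860 /79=-2234226.08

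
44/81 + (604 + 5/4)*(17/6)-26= 1094743/648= 1689.42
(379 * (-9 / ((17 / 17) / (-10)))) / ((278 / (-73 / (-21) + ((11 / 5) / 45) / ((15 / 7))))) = 31329656 / 72975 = 429.32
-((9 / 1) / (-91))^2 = -81 / 8281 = -0.01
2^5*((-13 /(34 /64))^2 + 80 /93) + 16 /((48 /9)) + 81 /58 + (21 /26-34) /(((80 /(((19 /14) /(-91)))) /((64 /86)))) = 26635561736340073 /1387714204695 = 19193.84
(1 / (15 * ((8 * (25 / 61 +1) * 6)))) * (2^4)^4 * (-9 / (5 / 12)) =-1499136 / 1075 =-1394.55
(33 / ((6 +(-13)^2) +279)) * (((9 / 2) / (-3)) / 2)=-99 / 1816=-0.05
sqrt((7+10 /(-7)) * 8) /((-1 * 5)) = -2 * sqrt(546) /35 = -1.34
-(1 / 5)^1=-1 / 5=-0.20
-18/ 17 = -1.06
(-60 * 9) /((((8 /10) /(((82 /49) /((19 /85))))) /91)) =-61161750 /133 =-459862.78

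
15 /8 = 1.88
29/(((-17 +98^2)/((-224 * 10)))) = -64960/9587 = -6.78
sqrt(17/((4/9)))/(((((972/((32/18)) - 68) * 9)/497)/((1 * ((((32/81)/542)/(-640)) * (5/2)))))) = -497 * sqrt(17)/1008867960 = -0.00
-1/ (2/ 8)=-4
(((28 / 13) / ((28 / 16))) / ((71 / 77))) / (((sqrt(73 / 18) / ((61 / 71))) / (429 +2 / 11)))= 96761616*sqrt(146) / 4783909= 244.40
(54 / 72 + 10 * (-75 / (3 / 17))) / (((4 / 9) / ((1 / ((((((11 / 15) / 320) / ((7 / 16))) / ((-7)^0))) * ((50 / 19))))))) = -61036227 / 88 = -693593.49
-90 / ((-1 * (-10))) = -9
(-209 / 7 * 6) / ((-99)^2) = -38 / 2079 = -0.02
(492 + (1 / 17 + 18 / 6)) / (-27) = -8416 / 459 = -18.34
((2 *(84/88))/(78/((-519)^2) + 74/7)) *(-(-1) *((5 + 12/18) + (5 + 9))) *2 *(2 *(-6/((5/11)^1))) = -1557445302/8305525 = -187.52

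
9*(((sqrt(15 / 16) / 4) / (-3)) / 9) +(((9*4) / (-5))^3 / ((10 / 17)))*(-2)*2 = 1586304 / 625 - sqrt(15) / 48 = 2538.01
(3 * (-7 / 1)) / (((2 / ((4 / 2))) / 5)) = -105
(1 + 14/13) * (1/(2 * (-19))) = -27/494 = -0.05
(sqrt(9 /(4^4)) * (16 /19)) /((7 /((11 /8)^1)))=33 /1064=0.03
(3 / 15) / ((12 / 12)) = 1 / 5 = 0.20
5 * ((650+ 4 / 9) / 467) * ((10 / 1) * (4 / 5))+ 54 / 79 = 18725602 / 332037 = 56.40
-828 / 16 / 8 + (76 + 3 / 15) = 11157 / 160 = 69.73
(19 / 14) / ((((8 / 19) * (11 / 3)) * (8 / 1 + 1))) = 361 / 3696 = 0.10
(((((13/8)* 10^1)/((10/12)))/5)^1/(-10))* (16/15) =-52/125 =-0.42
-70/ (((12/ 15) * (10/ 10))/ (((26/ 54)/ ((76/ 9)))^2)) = -29575/ 103968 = -0.28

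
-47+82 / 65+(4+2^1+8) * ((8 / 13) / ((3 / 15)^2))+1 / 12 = 132389 / 780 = 169.73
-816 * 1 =-816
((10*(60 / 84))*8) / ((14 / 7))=200 / 7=28.57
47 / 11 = 4.27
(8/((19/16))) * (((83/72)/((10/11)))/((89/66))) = 160688/25365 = 6.34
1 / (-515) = -1 / 515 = -0.00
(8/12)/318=1/477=0.00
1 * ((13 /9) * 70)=910 /9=101.11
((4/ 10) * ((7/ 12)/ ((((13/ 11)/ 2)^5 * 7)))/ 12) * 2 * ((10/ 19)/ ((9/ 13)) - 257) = -56454173336/ 2857099635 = -19.76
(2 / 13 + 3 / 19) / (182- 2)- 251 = -11159383 / 44460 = -251.00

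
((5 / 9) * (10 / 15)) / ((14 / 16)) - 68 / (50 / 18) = -113668 / 4725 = -24.06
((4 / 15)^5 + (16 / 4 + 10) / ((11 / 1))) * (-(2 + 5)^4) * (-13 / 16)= 166092394741 / 66825000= 2485.48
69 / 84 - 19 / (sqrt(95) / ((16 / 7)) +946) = 2128 *sqrt(95) / 229093841 +5140320711 / 6414627548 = 0.80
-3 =-3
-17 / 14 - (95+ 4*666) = -38643 / 14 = -2760.21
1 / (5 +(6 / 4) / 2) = 4 / 23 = 0.17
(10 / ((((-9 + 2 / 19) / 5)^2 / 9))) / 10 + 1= 109786 / 28561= 3.84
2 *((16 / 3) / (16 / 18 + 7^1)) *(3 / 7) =0.58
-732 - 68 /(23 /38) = -19420 /23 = -844.35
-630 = -630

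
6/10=3/5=0.60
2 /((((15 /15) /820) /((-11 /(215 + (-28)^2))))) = -18040 /999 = -18.06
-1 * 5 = -5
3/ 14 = 0.21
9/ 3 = 3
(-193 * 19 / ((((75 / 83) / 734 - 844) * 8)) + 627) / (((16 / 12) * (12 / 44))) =1419751055041 / 822689488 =1725.74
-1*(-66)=66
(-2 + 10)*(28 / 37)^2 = 6272 / 1369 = 4.58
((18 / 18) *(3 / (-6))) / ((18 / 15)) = -5 / 12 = -0.42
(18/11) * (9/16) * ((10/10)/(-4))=-81/352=-0.23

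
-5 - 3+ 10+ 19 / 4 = 27 / 4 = 6.75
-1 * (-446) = 446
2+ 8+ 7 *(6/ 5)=92/ 5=18.40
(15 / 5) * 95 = 285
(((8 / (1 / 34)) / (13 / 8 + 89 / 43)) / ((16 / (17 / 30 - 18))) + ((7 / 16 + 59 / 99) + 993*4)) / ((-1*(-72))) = 39186381119 / 724775040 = 54.07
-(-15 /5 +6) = -3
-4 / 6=-2 / 3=-0.67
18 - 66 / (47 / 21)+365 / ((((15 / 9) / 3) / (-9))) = -278451 / 47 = -5924.49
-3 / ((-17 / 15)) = 45 / 17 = 2.65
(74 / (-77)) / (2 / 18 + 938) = -666 / 650111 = -0.00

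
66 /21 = 22 /7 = 3.14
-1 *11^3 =-1331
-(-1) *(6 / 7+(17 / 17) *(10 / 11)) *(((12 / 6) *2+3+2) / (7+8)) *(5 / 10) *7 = 204 / 55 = 3.71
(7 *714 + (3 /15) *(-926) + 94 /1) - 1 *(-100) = 25034 /5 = 5006.80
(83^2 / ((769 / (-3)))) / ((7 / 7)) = -20667 / 769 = -26.88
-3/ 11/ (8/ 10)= -15/ 44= -0.34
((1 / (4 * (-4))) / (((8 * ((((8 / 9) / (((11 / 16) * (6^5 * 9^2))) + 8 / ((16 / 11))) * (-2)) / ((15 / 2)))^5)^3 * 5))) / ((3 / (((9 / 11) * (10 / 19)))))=86785005729691174448330741924636730952273640587491760052028355847668172114488216927542187812669320523 / 7741113474279335482445042555589388734494562030276452303239343638811814595903654842460826452414012097684307968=0.00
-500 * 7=-3500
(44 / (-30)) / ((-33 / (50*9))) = 20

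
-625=-625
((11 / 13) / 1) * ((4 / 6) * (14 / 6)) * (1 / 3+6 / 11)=406 / 351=1.16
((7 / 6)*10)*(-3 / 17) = -35 / 17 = -2.06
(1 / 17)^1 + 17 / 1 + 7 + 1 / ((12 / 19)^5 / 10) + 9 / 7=1848517561 / 14805504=124.85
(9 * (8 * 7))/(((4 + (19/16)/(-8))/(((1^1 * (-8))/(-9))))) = 57344/493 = 116.32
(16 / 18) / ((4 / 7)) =14 / 9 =1.56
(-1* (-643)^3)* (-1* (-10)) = 2658477070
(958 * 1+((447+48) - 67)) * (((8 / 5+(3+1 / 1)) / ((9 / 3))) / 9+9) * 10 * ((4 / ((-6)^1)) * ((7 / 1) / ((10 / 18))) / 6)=-2679908 / 15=-178660.53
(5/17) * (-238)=-70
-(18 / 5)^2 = -324 / 25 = -12.96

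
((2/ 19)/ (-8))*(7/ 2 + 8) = -23/ 152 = -0.15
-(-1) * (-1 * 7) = -7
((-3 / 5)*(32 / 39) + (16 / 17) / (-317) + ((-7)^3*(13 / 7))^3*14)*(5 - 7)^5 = 40561859025182656 / 350285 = 115796734159.85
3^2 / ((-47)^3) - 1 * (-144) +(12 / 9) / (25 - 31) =134346881 / 934407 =143.78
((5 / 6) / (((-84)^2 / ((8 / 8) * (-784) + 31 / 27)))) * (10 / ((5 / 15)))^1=-528425 / 190512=-2.77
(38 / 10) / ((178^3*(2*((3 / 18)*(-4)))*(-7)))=57 / 789565280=0.00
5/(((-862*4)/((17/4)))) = -85/13792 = -0.01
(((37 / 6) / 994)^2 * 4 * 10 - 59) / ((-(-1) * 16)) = -3.69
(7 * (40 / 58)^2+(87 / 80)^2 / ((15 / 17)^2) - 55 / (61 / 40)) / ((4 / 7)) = -1793647402757 / 32832640000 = -54.63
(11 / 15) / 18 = 11 / 270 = 0.04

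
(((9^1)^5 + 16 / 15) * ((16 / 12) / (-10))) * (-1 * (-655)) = -232066762 / 45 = -5157039.16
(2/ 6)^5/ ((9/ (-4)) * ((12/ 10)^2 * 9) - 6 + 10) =-25/ 152847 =-0.00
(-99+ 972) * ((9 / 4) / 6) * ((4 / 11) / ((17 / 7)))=18333 / 374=49.02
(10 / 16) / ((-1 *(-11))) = 5 / 88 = 0.06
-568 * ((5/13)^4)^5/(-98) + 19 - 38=-17693621247329673691586231/931243224969159172501249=-19.00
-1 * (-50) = 50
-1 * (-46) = 46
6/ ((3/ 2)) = 4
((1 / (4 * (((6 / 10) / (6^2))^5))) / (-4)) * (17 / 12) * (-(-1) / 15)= -4590000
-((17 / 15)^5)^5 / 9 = -5770627412348402378939569991057 / 2272605146463811397552490234375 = -2.54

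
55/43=1.28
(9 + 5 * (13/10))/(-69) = -31/138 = -0.22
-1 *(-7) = 7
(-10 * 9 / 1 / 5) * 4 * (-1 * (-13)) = -936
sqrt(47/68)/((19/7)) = 7 * sqrt(799)/646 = 0.31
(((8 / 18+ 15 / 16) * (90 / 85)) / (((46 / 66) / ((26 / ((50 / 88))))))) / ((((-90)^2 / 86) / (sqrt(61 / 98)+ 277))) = 13460161 * sqrt(122) / 184747500+ 3728464597 / 13196250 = 283.34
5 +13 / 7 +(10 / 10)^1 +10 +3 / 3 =132 / 7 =18.86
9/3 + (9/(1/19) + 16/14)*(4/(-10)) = -461/7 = -65.86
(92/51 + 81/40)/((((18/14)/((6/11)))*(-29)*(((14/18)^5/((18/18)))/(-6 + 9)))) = -153743913/260412460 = -0.59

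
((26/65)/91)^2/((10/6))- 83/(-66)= 85916167/68318250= 1.26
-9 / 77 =-0.12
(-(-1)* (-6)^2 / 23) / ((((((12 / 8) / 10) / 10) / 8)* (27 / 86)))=2658.94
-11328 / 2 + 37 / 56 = -317147 / 56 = -5663.34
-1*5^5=-3125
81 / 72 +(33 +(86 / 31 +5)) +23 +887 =236071 / 248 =951.90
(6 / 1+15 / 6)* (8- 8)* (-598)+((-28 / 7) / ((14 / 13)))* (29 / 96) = -377 / 336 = -1.12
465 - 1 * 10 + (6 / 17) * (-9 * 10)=7195 / 17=423.24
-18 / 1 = -18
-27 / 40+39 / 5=57 / 8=7.12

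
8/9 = 0.89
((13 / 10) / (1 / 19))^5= 919358226007 / 100000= 9193582.26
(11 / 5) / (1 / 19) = 209 / 5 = 41.80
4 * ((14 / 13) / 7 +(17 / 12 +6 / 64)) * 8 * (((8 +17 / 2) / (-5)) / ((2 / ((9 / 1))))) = -205623 / 260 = -790.86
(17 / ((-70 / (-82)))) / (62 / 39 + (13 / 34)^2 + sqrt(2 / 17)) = 2459301137124 / 206009007155 -83335249296 * sqrt(34) / 206009007155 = 9.58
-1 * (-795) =795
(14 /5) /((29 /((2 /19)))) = 28 /2755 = 0.01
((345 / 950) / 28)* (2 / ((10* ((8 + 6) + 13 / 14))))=69 / 397100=0.00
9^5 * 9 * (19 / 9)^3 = 5000211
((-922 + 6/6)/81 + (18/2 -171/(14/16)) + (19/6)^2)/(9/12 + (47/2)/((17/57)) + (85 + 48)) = -2413235/2731617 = -0.88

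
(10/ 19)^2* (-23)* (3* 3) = -20700/ 361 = -57.34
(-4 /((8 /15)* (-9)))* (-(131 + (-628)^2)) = -657525 /2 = -328762.50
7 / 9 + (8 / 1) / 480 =143 / 180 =0.79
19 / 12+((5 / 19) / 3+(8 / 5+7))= 3903 / 380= 10.27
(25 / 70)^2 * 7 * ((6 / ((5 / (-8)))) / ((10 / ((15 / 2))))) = -45 / 7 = -6.43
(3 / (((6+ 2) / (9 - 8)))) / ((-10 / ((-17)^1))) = 51 / 80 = 0.64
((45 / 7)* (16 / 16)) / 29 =45 / 203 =0.22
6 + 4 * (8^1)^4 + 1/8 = 16390.12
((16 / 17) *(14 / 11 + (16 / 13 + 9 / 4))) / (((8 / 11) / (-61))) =-165859 / 442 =-375.25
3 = 3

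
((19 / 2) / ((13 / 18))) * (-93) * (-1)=15903 / 13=1223.31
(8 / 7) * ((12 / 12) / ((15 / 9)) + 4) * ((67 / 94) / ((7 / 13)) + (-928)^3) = -4201396860.70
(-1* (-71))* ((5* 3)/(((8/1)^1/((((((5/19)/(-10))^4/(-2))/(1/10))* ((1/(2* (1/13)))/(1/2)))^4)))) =19010915625/151226371836540966761136128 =0.00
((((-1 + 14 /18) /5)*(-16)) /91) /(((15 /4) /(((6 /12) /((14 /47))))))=1504 /429975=0.00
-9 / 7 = -1.29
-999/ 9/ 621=-37/ 207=-0.18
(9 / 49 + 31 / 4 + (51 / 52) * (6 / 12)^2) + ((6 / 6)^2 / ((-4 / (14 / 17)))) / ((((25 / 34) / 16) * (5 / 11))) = -2136669 / 1274000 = -1.68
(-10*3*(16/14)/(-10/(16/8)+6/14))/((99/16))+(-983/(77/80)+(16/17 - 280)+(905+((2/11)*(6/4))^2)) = -17022686/43197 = -394.07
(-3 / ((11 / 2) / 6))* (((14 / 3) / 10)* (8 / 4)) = -168 / 55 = -3.05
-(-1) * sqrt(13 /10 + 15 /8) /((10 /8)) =sqrt(1270) /25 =1.43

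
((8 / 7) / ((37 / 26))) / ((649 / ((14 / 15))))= 416 / 360195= 0.00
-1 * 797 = -797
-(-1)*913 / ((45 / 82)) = 74866 / 45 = 1663.69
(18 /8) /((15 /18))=27 /10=2.70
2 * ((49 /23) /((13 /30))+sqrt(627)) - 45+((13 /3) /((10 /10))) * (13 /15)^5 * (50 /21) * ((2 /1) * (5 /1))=1748510189 /114434775+2 * sqrt(627)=65.36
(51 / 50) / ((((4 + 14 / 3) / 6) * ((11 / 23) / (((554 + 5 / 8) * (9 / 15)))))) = 140524227 / 286000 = 491.34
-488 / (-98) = 244 / 49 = 4.98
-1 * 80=-80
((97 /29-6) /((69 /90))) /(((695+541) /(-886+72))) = 156695 /68701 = 2.28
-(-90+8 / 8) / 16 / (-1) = -89 / 16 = -5.56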